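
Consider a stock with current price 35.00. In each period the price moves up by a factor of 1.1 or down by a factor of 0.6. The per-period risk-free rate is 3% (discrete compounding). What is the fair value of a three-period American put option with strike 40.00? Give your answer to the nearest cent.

5.88

Risk-neutral probability p = (1 + 0.03 − 0.6)/(1.1 − 0.6) = 0.4300/0.5000 = 0.8600
Terminal stock prices: S_uuu = 46.59, S_uud = 25.41, S_udd = 13.86, S_ddd = 7.56
Terminal payoffs (K − S): max(-6.585, 0) = 0, max(14.59, 0) = 14.59, max(26.14, 0) = 26.14, max(32.44, 0) = 32.44
Node uu (S = 42.35): continuation = 1/1.03·[0.8600·0.0000 + 0.1400·14.5900] = 1.9831; exercise value = 0.0000 ≤ continuation, so V_uu = 1.9831
Node ud (S = 23.1): continuation = 1/1.03·[0.8600·14.5900 + 0.1400·26.1400] = 15.7350; exercise value = 16.9000 > continuation, so V_ud = 16.9000 (exercise)
Node dd (S = 12.6): continuation = 1/1.03·[0.8600·26.1400 + 0.1400·32.4400] = 26.2350; exercise value = 27.4000 > continuation, so V_dd = 27.4000 (exercise)
Node u (S = 38.5): continuation = 1/1.03·[0.8600·1.9831 + 0.1400·16.9000] = 3.9529; exercise value = 1.5000 ≤ continuation, so V_u = 3.9529
Node d (S = 21): continuation = 1/1.03·[0.8600·16.9000 + 0.1400·27.4000] = 17.8350; exercise value = 19.0000 > continuation, so V_d = 19.0000 (exercise)
Node 0 (S = 35): continuation = 1/1.03·[0.8600·3.9529 + 0.1400·19.0000] = 5.8830; exercise value = 5.0000 ≤ continuation, so V_0 = 5.8830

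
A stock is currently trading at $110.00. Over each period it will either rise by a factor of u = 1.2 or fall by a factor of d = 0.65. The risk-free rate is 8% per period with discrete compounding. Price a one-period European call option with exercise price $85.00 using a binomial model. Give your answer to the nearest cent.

$34.02

Risk-neutral probability p = (1 + 0.08 − 0.65)/(1.2 − 0.65) = 0.4300/0.5500 = 0.7818
Terminal stock prices: S_u = 132, S_d = 71.5
Terminal payoffs (S − K): max(47, 0) = 47, max(-13.5, 0) = 0
Node 0 (S = 110): V_0 = 1/1.08·[0.7818·47.0000 + 0.2182·0.0000] = 34.0236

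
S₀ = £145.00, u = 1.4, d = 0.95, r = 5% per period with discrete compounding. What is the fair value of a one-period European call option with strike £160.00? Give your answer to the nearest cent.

Risk-neutral probability p = (1 + 0.05 − 0.95)/(1.4 − 0.95) = 0.1000/0.4500 = 0.2222
Terminal stock prices: S_u = 203, S_d = 137.8
Terminal payoffs (S − K): max(43, 0) = 43, max(-22.25, 0) = 0
Node 0 (S = 145): V_0 = 1/1.05·[0.2222·43.0000 + 0.7778·0.0000] = 9.1005

£9.10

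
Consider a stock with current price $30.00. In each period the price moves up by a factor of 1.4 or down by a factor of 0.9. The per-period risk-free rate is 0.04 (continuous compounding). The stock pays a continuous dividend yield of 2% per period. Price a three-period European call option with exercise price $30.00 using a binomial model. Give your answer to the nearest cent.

Per-period risk-free factor R = e^0.04 = 1.0408; dividend-adjusted growth = e^(0.04−0.02) = 1.0202.
Risk-neutral probability p = (1.0202 − 0.9)/(1.4 − 0.9) = 0.1202/0.5000 = 0.2404
Terminal stock prices: S_uuu = 82.32, S_uud = 52.92, S_udd = 34.02, S_ddd = 21.87
Terminal payoffs (S − K): max(52.32, 0) = 52.32, max(22.92, 0) = 22.92, max(4.02, 0) = 4.02, max(-8.13, 0) = 0
Node uu (S = 58.8): V_uu = e^(−0.04)·[0.2404·52.3200 + 0.7596·22.9200] = 28.8120
Node ud (S = 37.8): V_ud = e^(−0.04)·[0.2404·22.9200 + 0.7596·4.0200] = 8.2278
Node dd (S = 24.3): V_dd = e^(−0.04)·[0.2404·4.0200 + 0.7596·0.0000] = 0.9285
Node u (S = 42): V_u = e^(−0.04)·[0.2404·28.8120 + 0.7596·8.2278] = 12.6597
Node d (S = 27): V_d = e^(−0.04)·[0.2404·8.2278 + 0.7596·0.9285] = 2.5781
Node 0 (S = 30): V_0 = e^(−0.04)·[0.2404·12.6597 + 0.7596·2.5781] = 4.8056

$4.81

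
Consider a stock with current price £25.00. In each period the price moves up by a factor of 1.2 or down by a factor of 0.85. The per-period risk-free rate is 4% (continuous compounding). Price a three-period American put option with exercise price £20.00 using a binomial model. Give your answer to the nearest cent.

£0.39

Risk-neutral probability p = (e^0.04 − 0.85)/(1.2 − 0.85) = 0.1908/0.3500 = 0.5452
Terminal stock prices: S_uuu = 43.2, S_uud = 30.6, S_udd = 21.67, S_ddd = 15.35
Terminal payoffs (K − S): max(-23.2, 0) = 0, max(-10.6, 0) = 0, max(-1.675, 0) = 0, max(4.647, 0) = 4.647
Node uu (S = 36): continuation = e^(−0.04)·[0.5452·0.0000 + 0.4548·0.0000] = 0.0000; exercise value = 0.0000 ≤ continuation, so V_uu = 0.0000
Node ud (S = 25.5): continuation = e^(−0.04)·[0.5452·0.0000 + 0.4548·0.0000] = 0.0000; exercise value = 0.0000 ≤ continuation, so V_ud = 0.0000
Node dd (S = 18.06): continuation = e^(−0.04)·[0.5452·0.0000 + 0.4548·4.6469] = 2.0306; exercise value = 1.9375 ≤ continuation, so V_dd = 2.0306
Node u (S = 30): continuation = e^(−0.04)·[0.5452·0.0000 + 0.4548·0.0000] = 0.0000; exercise value = 0.0000 ≤ continuation, so V_u = 0.0000
Node d (S = 21.25): continuation = e^(−0.04)·[0.5452·0.0000 + 0.4548·2.0306] = 0.8874; exercise value = 0.0000 ≤ continuation, so V_d = 0.8874
Node 0 (S = 25): continuation = e^(−0.04)·[0.5452·0.0000 + 0.4548·0.8874] = 0.3878; exercise value = 0.0000 ≤ continuation, so V_0 = 0.3878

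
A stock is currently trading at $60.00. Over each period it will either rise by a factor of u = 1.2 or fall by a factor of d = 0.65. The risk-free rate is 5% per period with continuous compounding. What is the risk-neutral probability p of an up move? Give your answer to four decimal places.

Risk-neutral probability p = (e^0.05 − 0.65)/(1.2 − 0.65) = 0.4013/0.5500 = 0.7296

p = 0.7296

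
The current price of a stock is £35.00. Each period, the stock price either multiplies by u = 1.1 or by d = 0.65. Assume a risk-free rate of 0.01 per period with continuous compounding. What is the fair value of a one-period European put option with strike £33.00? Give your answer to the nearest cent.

Risk-neutral probability p = (e^0.01 − 0.65)/(1.1 − 0.65) = 0.3601/0.4500 = 0.8001
Terminal stock prices: S_u = 38.5, S_d = 22.75
Terminal payoffs (K − S): max(-5.5, 0) = 0, max(10.25, 0) = 10.25
Node 0 (S = 35): V_0 = e^(−0.01)·[0.8001·0.0000 + 0.1999·10.2500] = 2.0285

£2.03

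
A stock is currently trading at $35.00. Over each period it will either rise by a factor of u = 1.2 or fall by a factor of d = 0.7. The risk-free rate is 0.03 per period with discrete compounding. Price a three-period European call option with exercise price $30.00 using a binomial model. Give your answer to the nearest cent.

$10.17

Risk-neutral probability p = (1 + 0.03 − 0.7)/(1.2 − 0.7) = 0.3300/0.5000 = 0.6600
Terminal stock prices: S_uuu = 60.48, S_uud = 35.28, S_udd = 20.58, S_ddd = 12
Terminal payoffs (S − K): max(30.48, 0) = 30.48, max(5.28, 0) = 5.28, max(-9.42, 0) = 0, max(-18, 0) = 0
Node uu (S = 50.4): V_uu = 1/1.03·[0.6600·30.4800 + 0.3400·5.2800] = 21.2738
Node ud (S = 29.4): V_ud = 1/1.03·[0.6600·5.2800 + 0.3400·0.0000] = 3.3833
Node dd (S = 17.15): V_dd = 1/1.03·[0.6600·0.0000 + 0.3400·0.0000] = 0.0000
Node u (S = 42): V_u = 1/1.03·[0.6600·21.2738 + 0.3400·3.3833] = 14.7486
Node d (S = 24.5): V_d = 1/1.03·[0.6600·3.3833 + 0.3400·0.0000] = 2.1679
Node 0 (S = 35): V_0 = 1/1.03·[0.6600·14.7486 + 0.3400·2.1679] = 10.1662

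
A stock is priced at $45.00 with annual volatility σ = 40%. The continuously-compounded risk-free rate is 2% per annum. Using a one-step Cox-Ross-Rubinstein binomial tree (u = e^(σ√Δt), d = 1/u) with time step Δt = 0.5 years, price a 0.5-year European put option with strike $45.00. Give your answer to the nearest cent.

$6.07

CRR parameters: u = e^(σ√Δt) = e^(0.4·√0.5) = 1.3269, d = 1/u = 0.7536
Per-period rate: rΔt = 0.02·0.5 = 0.01, so R = e^0.01 = 1.0101
Risk-neutral probability p = (e^0.01 − 0.7536)/(1.3269 − 0.7536) = 0.2564/0.5733 = 0.4473
Terminal stock prices: S_u = 59.71, S_d = 33.91
Terminal payoffs (K − S): max(-14.71, 0) = 0, max(11.09, 0) = 11.09
Node 0 (S = 45): V_0 = e^(−0.01)·[0.4473·0.0000 + 0.5527·11.0863] = 6.0665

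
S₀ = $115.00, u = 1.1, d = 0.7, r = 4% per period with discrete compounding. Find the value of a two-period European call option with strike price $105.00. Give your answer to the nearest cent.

Risk-neutral probability p = (1 + 0.04 − 0.7)/(1.1 − 0.7) = 0.3400/0.4000 = 0.8500
Terminal stock prices: S_uu = 139.2, S_ud = 88.55, S_dd = 56.35
Terminal payoffs (S − K): max(34.15, 0) = 34.15, max(-16.45, 0) = 0, max(-48.65, 0) = 0
Node u (S = 126.5): V_u = 1/1.04·[0.8500·34.1500 + 0.1500·0.0000] = 27.9111
Node d (S = 80.5): V_d = 1/1.04·[0.8500·0.0000 + 0.1500·0.0000] = 0.0000
Node 0 (S = 115): V_0 = 1/1.04·[0.8500·27.9111 + 0.1500·0.0000] = 22.8119

$22.81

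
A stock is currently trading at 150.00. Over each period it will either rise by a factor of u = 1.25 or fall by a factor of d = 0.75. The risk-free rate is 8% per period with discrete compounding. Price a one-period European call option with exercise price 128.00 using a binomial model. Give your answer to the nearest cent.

36.36

Risk-neutral probability p = (1 + 0.08 − 0.75)/(1.25 − 0.75) = 0.3300/0.5000 = 0.6600
Terminal stock prices: S_u = 187.5, S_d = 112.5
Terminal payoffs (S − K): max(59.5, 0) = 59.5, max(-15.5, 0) = 0
Node 0 (S = 150): V_0 = 1/1.08·[0.6600·59.5000 + 0.3400·0.0000] = 36.3611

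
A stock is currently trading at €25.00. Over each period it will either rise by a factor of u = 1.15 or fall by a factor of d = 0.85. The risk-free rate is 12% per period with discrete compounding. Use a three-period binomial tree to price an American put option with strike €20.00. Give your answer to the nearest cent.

€0.02

Risk-neutral probability p = (1 + 0.12 − 0.85)/(1.15 − 0.85) = 0.2700/0.3000 = 0.9000
Terminal stock prices: S_uuu = 38.02, S_uud = 28.1, S_udd = 20.77, S_ddd = 15.35
Terminal payoffs (K − S): max(-18.02, 0) = 0, max(-8.103, 0) = 0, max(-0.7719, 0) = 0, max(4.647, 0) = 4.647
Node uu (S = 33.06): continuation = 1/1.12·[0.9000·0.0000 + 0.1000·0.0000] = 0.0000; exercise value = 0.0000 ≤ continuation, so V_uu = 0.0000
Node ud (S = 24.44): continuation = 1/1.12·[0.9000·0.0000 + 0.1000·0.0000] = 0.0000; exercise value = 0.0000 ≤ continuation, so V_ud = 0.0000
Node dd (S = 18.06): continuation = 1/1.12·[0.9000·0.0000 + 0.1000·4.6469] = 0.4149; exercise value = 1.9375 > continuation, so V_dd = 1.9375 (exercise)
Node u (S = 28.75): continuation = 1/1.12·[0.9000·0.0000 + 0.1000·0.0000] = 0.0000; exercise value = 0.0000 ≤ continuation, so V_u = 0.0000
Node d (S = 21.25): continuation = 1/1.12·[0.9000·0.0000 + 0.1000·1.9375] = 0.1730; exercise value = 0.0000 ≤ continuation, so V_d = 0.1730
Node 0 (S = 25): continuation = 1/1.12·[0.9000·0.0000 + 0.1000·0.1730] = 0.0154; exercise value = 0.0000 ≤ continuation, so V_0 = 0.0154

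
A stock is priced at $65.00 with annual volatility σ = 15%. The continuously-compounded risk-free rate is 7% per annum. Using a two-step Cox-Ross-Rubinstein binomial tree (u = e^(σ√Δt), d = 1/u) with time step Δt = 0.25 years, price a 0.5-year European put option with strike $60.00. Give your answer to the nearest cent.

$0.63

CRR parameters: u = e^(σ√Δt) = e^(0.15·√0.25) = 1.0779, d = 1/u = 0.9277
Per-period rate: rΔt = 0.07·0.25 = 0.0175, so R = e^0.0175 = 1.0177
Risk-neutral probability p = (e^0.0175 − 0.9277)/(1.0779 − 0.9277) = 0.0899/0.1501 = 0.5988
Terminal stock prices: S_uu = 75.52, S_ud = 65, S_dd = 55.95
Terminal payoffs (K − S): max(-15.52, 0) = 0, max(-5, 0) = 0, max(4.054, 0) = 4.054
Node u (S = 70.06): V_u = e^(−0.0175)·[0.5988·0.0000 + 0.4012·0.0000] = 0.0000
Node d (S = 60.3): V_d = e^(−0.0175)·[0.5988·0.0000 + 0.4012·4.0540] = 1.5981
Node 0 (S = 65): V_0 = e^(−0.0175)·[0.5988·0.0000 + 0.4012·1.5981] = 0.6300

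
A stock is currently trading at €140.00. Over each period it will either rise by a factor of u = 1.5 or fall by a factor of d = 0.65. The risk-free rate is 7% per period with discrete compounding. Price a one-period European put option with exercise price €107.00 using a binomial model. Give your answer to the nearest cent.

€7.56

Risk-neutral probability p = (1 + 0.07 − 0.65)/(1.5 − 0.65) = 0.4200/0.8500 = 0.4941
Terminal stock prices: S_u = 210, S_d = 91
Terminal payoffs (K − S): max(-103, 0) = 0, max(16, 0) = 16
Node 0 (S = 140): V_0 = 1/1.07·[0.4941·0.0000 + 0.5059·16.0000] = 7.5646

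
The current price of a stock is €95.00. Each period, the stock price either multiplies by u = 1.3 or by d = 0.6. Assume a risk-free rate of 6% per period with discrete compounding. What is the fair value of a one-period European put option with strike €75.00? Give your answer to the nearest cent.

Risk-neutral probability p = (1 + 0.06 − 0.6)/(1.3 − 0.6) = 0.4600/0.7000 = 0.6571
Terminal stock prices: S_u = 123.5, S_d = 57
Terminal payoffs (K − S): max(-48.5, 0) = 0, max(18, 0) = 18
Node 0 (S = 95): V_0 = 1/1.06·[0.6571·0.0000 + 0.3429·18.0000] = 5.8221

€5.82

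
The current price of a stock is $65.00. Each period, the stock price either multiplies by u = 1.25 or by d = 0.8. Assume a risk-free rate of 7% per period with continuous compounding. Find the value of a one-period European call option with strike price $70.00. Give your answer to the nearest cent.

Risk-neutral probability p = (e^0.07 − 0.8)/(1.25 − 0.8) = 0.2725/0.4500 = 0.6056
Terminal stock prices: S_u = 81.25, S_d = 52
Terminal payoffs (S − K): max(11.25, 0) = 11.25, max(-18, 0) = 0
Node 0 (S = 65): V_0 = e^(−0.07)·[0.6056·11.2500 + 0.3944·0.0000] = 6.3521

$6.35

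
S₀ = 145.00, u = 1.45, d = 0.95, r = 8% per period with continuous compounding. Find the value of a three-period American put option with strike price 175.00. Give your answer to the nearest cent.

30.00

Risk-neutral probability p = (e^0.08 − 0.95)/(1.45 − 0.95) = 0.1333/0.5000 = 0.2666
Terminal stock prices: S_uuu = 442.1, S_uud = 289.6, S_udd = 189.8, S_ddd = 124.3
Terminal payoffs (K − S): max(-267.1, 0) = 0, max(-114.6, 0) = 0, max(-14.75, 0) = 0, max(50.68, 0) = 50.68
Node uu (S = 304.9): continuation = e^(−0.08)·[0.2666·0.0000 + 0.7334·0.0000] = 0.0000; exercise value = 0.0000 ≤ continuation, so V_uu = 0.0000
Node ud (S = 199.7): continuation = e^(−0.08)·[0.2666·0.0000 + 0.7334·0.0000] = 0.0000; exercise value = 0.0000 ≤ continuation, so V_ud = 0.0000
Node dd (S = 130.9): continuation = e^(−0.08)·[0.2666·0.0000 + 0.7334·50.6806] = 34.3127; exercise value = 44.1375 > continuation, so V_dd = 44.1375 (exercise)
Node u (S = 210.2): continuation = e^(−0.08)·[0.2666·0.0000 + 0.7334·0.0000] = 0.0000; exercise value = 0.0000 ≤ continuation, so V_u = 0.0000
Node d (S = 137.8): continuation = e^(−0.08)·[0.2666·0.0000 + 0.7334·44.1375] = 29.8827; exercise value = 37.2500 > continuation, so V_d = 37.2500 (exercise)
Node 0 (S = 145): continuation = e^(−0.08)·[0.2666·0.0000 + 0.7334·37.2500] = 25.2196; exercise value = 30.0000 > continuation, so V_0 = 30.0000 (exercise)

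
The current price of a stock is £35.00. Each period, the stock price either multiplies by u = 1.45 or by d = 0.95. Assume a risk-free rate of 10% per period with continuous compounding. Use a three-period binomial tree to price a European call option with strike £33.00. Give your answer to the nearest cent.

Risk-neutral probability p = (e^0.1 − 0.95)/(1.45 − 0.95) = 0.1552/0.5000 = 0.3103
Terminal stock prices: S_uuu = 106.7, S_uud = 69.91, S_udd = 45.8, S_ddd = 30.01
Terminal payoffs (S − K): max(73.7, 0) = 73.7, max(36.91, 0) = 36.91, max(12.8, 0) = 12.8, max(-2.992, 0) = 0
Node uu (S = 73.59): V_uu = e^(−0.1)·[0.3103·73.7019 + 0.6897·36.9081] = 43.7279
Node ud (S = 48.21): V_ud = e^(−0.1)·[0.3103·36.9081 + 0.6897·12.8019] = 18.3529
Node dd (S = 31.59): V_dd = e^(−0.1)·[0.3103·12.8019 + 0.6897·0.0000] = 3.5949
Node u (S = 50.75): V_u = e^(−0.1)·[0.3103·43.7279 + 0.6897·18.3529] = 23.7319
Node d (S = 33.25): V_d = e^(−0.1)·[0.3103·18.3529 + 0.6897·3.5949] = 7.3970
Node 0 (S = 35): V_0 = e^(−0.1)·[0.3103·23.7319 + 0.6897·7.3970] = 11.2800

£11.28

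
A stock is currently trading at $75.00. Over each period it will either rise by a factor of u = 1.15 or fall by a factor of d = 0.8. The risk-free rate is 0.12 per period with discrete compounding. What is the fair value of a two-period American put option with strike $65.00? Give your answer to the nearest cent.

$0.38

Risk-neutral probability p = (1 + 0.12 − 0.8)/(1.15 − 0.8) = 0.3200/0.3500 = 0.9143
Terminal stock prices: S_uu = 99.19, S_ud = 69, S_dd = 48
Terminal payoffs (K − S): max(-34.19, 0) = 0, max(-4, 0) = 0, max(17, 0) = 17
Node u (S = 86.25): continuation = 1/1.12·[0.9143·0.0000 + 0.0857·0.0000] = 0.0000; exercise value = 0.0000 ≤ continuation, so V_u = 0.0000
Node d (S = 60): continuation = 1/1.12·[0.9143·0.0000 + 0.0857·17.0000] = 1.3010; exercise value = 5.0000 > continuation, so V_d = 5.0000 (exercise)
Node 0 (S = 75): continuation = 1/1.12·[0.9143·0.0000 + 0.0857·5.0000] = 0.3827; exercise value = 0.0000 ≤ continuation, so V_0 = 0.3827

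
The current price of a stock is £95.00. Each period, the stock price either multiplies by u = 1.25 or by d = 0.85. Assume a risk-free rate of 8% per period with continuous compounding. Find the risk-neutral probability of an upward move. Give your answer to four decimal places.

p = 0.5832

Risk-neutral probability p = (e^0.08 − 0.85)/(1.25 − 0.85) = 0.2333/0.4000 = 0.5832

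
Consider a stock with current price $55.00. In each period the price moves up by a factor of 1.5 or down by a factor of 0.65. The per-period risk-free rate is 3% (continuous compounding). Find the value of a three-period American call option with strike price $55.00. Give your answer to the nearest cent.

Risk-neutral probability p = (e^0.03 − 0.65)/(1.5 − 0.65) = 0.3805/0.8500 = 0.4476
Terminal stock prices: S_uuu = 185.6, S_uud = 80.44, S_udd = 34.86, S_ddd = 15.1
Terminal payoffs (S − K): max(130.6, 0) = 130.6, max(25.44, 0) = 25.44, max(-20.14, 0) = 0, max(-39.9, 0) = 0
Node uu (S = 123.8): continuation = e^(−0.03)·[0.4476·130.6250 + 0.5524·25.4375] = 70.3755; exercise value = 68.7500 ≤ continuation, so V_uu = 70.3755
Node ud (S = 53.62): continuation = e^(−0.03)·[0.4476·25.4375 + 0.5524·0.0000] = 11.0492; exercise value = 0.0000 ≤ continuation, so V_ud = 11.0492
Node dd (S = 23.24): continuation = e^(−0.03)·[0.4476·0.0000 + 0.5524·0.0000] = 0.0000; exercise value = 0.0000 ≤ continuation, so V_dd = 0.0000
Node u (S = 82.5): continuation = e^(−0.03)·[0.4476·70.3755 + 0.5524·11.0492] = 36.4919; exercise value = 27.5000 ≤ continuation, so V_u = 36.4919
Node d (S = 35.75): continuation = e^(−0.03)·[0.4476·11.0492 + 0.5524·0.0000] = 4.7994; exercise value = 0.0000 ≤ continuation, so V_d = 4.7994
Node 0 (S = 55): continuation = e^(−0.03)·[0.4476·36.4919 + 0.5524·4.7994] = 18.4237; exercise value = 0.0000 ≤ continuation, so V_0 = 18.4237

$18.42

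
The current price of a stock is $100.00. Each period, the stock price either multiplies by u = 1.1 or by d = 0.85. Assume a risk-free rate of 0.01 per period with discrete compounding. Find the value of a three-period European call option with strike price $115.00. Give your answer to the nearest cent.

Risk-neutral probability p = (1 + 0.01 − 0.85)/(1.1 − 0.85) = 0.1600/0.2500 = 0.6400
Terminal stock prices: S_uuu = 133.1, S_uud = 102.9, S_udd = 79.48, S_ddd = 61.41
Terminal payoffs (S − K): max(18.1, 0) = 18.1, max(-12.15, 0) = 0, max(-35.52, 0) = 0, max(-53.59, 0) = 0
Node uu (S = 121): V_uu = 1/1.01·[0.6400·18.1000 + 0.3600·0.0000] = 11.4693
Node ud (S = 93.5): V_ud = 1/1.01·[0.6400·0.0000 + 0.3600·0.0000] = 0.0000
Node dd (S = 72.25): V_dd = 1/1.01·[0.6400·0.0000 + 0.3600·0.0000] = 0.0000
Node u (S = 110): V_u = 1/1.01·[0.6400·11.4693 + 0.3600·0.0000] = 7.2677
Node d (S = 85): V_d = 1/1.01·[0.6400·0.0000 + 0.3600·0.0000] = 0.0000
Node 0 (S = 100): V_0 = 1/1.01·[0.6400·7.2677 + 0.3600·0.0000] = 4.6053

$4.61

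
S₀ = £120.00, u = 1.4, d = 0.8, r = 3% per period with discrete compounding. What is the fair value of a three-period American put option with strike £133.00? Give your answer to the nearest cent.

Risk-neutral probability p = (1 + 0.03 − 0.8)/(1.4 − 0.8) = 0.2300/0.6000 = 0.3833
Terminal stock prices: S_uuu = 329.3, S_uud = 188.2, S_udd = 107.5, S_ddd = 61.44
Terminal payoffs (K − S): max(-196.3, 0) = 0, max(-55.16, 0) = 0, max(25.48, 0) = 25.48, max(71.56, 0) = 71.56
Node uu (S = 235.2): continuation = 1/1.03·[0.3833·0.0000 + 0.6167·0.0000] = 0.0000; exercise value = 0.0000 ≤ continuation, so V_uu = 0.0000
Node ud (S = 134.4): continuation = 1/1.03·[0.3833·0.0000 + 0.6167·25.4800] = 15.2550; exercise value = 0.0000 ≤ continuation, so V_ud = 15.2550
Node dd (S = 76.8): continuation = 1/1.03·[0.3833·25.4800 + 0.6167·71.5600] = 52.3262; exercise value = 56.2000 > continuation, so V_dd = 56.2000 (exercise)
Node u (S = 168): continuation = 1/1.03·[0.3833·0.0000 + 0.6167·15.2550] = 9.1333; exercise value = 0.0000 ≤ continuation, so V_u = 9.1333
Node d (S = 96): continuation = 1/1.03·[0.3833·15.2550 + 0.6167·56.2000] = 39.3247; exercise value = 37.0000 ≤ continuation, so V_d = 39.3247
Node 0 (S = 120): continuation = 1/1.03·[0.3833·9.1333 + 0.6167·39.3247] = 26.9430; exercise value = 13.0000 ≤ continuation, so V_0 = 26.9430

£26.94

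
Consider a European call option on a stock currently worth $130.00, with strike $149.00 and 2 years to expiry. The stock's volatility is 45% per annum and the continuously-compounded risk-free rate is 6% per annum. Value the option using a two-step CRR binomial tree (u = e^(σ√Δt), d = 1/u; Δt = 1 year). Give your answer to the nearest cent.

CRR parameters: u = e^(σ√Δt) = e^(0.45·√1) = 1.5683, d = 1/u = 0.6376
Per-period rate: rΔt = 0.06·1 = 0.06, so R = e^0.06 = 1.0618
Risk-neutral probability p = (e^0.06 − 0.6376)/(1.5683 − 0.6376) = 0.4242/0.9307 = 0.4558
Terminal stock prices: S_uu = 319.7, S_ud = 130, S_dd = 52.85
Terminal payoffs (S − K): max(170.7, 0) = 170.7, max(-19, 0) = 0, max(-96.15, 0) = 0
Node u (S = 203.9): V_u = e^(−0.06)·[0.4558·170.7484 + 0.5442·0.0000] = 73.2953
Node d (S = 82.89): V_d = e^(−0.06)·[0.4558·0.0000 + 0.5442·0.0000] = 0.0000
Node 0 (S = 130): V_0 = e^(−0.06)·[0.4558·73.2953 + 0.5442·0.0000] = 31.4627

$31.46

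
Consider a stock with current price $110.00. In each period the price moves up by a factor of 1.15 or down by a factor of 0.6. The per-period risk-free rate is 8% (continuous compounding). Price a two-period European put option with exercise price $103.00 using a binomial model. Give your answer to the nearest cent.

Risk-neutral probability p = (e^0.08 − 0.6)/(1.15 − 0.6) = 0.4833/0.5500 = 0.8787
Terminal stock prices: S_uu = 145.5, S_ud = 75.9, S_dd = 39.6
Terminal payoffs (K − S): max(-42.47, 0) = 0, max(27.1, 0) = 27.1, max(63.4, 0) = 63.4
Node u (S = 126.5): V_u = e^(−0.08)·[0.8787·0.0000 + 0.1213·27.1000] = 3.0344
Node d (S = 66): V_d = e^(−0.08)·[0.8787·27.1000 + 0.1213·63.4000] = 29.0810
Node 0 (S = 110): V_0 = e^(−0.08)·[0.8787·3.0344 + 0.1213·29.0810] = 5.7176

$5.72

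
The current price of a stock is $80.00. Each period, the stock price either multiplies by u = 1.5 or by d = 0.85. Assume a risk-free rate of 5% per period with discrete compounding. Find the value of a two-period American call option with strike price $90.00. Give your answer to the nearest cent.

$12.37

Risk-neutral probability p = (1 + 0.05 − 0.85)/(1.5 − 0.85) = 0.2000/0.6500 = 0.3077
Terminal stock prices: S_uu = 180, S_ud = 102, S_dd = 57.8
Terminal payoffs (S − K): max(90, 0) = 90, max(12, 0) = 12, max(-32.2, 0) = 0
Node u (S = 120): continuation = 1/1.05·[0.3077·90.0000 + 0.6923·12.0000] = 34.2857; exercise value = 30.0000 ≤ continuation, so V_u = 34.2857
Node d (S = 68): continuation = 1/1.05·[0.3077·12.0000 + 0.6923·0.0000] = 3.5165; exercise value = 0.0000 ≤ continuation, so V_d = 3.5165
Node 0 (S = 80): continuation = 1/1.05·[0.3077·34.2857 + 0.6923·3.5165] = 12.3657; exercise value = 0.0000 ≤ continuation, so V_0 = 12.3657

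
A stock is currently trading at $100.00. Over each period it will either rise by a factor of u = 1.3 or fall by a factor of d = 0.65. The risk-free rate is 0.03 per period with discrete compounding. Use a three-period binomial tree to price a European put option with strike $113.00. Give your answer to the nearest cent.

Risk-neutral probability p = (1 + 0.03 − 0.65)/(1.3 − 0.65) = 0.3800/0.6500 = 0.5846
Terminal stock prices: S_uuu = 219.7, S_uud = 109.9, S_udd = 54.93, S_ddd = 27.46
Terminal payoffs (K − S): max(-106.7, 0) = 0, max(3.15, 0) = 3.15, max(58.07, 0) = 58.07, max(85.54, 0) = 85.54
Node uu (S = 169): V_uu = 1/1.03·[0.5846·0.0000 + 0.4154·3.1500] = 1.2704
Node ud (S = 84.5): V_ud = 1/1.03·[0.5846·3.1500 + 0.4154·58.0750] = 25.2087
Node dd (S = 42.25): V_dd = 1/1.03·[0.5846·58.0750 + 0.4154·85.5375] = 67.4587
Node u (S = 130): V_u = 1/1.03·[0.5846·1.2704 + 0.4154·25.2087] = 10.8874
Node d (S = 65): V_d = 1/1.03·[0.5846·25.2087 + 0.4154·67.4587] = 41.5133
Node 0 (S = 100): V_0 = 1/1.03·[0.5846·10.8874 + 0.4154·41.5133] = 22.9213

$22.92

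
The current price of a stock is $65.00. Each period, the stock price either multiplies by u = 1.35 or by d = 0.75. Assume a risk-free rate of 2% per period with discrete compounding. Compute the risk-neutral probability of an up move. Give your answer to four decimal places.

p = 0.4500

Risk-neutral probability p = (1 + 0.02 − 0.75)/(1.35 − 0.75) = 0.2700/0.6000 = 0.4500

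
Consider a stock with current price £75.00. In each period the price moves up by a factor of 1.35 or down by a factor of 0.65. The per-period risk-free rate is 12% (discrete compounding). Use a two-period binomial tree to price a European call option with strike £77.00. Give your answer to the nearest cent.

Risk-neutral probability p = (1 + 0.12 − 0.65)/(1.35 − 0.65) = 0.4700/0.7000 = 0.6714
Terminal stock prices: S_uu = 136.7, S_ud = 65.81, S_dd = 31.69
Terminal payoffs (S − K): max(59.69, 0) = 59.69, max(-11.19, 0) = 0, max(-45.31, 0) = 0
Node u (S = 101.2): V_u = 1/1.12·[0.6714·59.6875 + 0.3286·0.0000] = 35.7820
Node d (S = 48.75): V_d = 1/1.12·[0.6714·0.0000 + 0.3286·0.0000] = 0.0000
Node 0 (S = 75): V_0 = 1/1.12·[0.6714·35.7820 + 0.3286·0.0000] = 21.4510

£21.45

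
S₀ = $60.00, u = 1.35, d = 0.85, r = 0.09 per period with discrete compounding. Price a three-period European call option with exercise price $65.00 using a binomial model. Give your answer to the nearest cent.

$14.81

Risk-neutral probability p = (1 + 0.09 − 0.85)/(1.35 − 0.85) = 0.2400/0.5000 = 0.4800
Terminal stock prices: S_uuu = 147.6, S_uud = 92.95, S_udd = 58.52, S_ddd = 36.85
Terminal payoffs (S − K): max(82.62, 0) = 82.62, max(27.95, 0) = 27.95, max(-6.478, 0) = 0, max(-28.15, 0) = 0
Node uu (S = 109.4): V_uu = 1/1.09·[0.4800·82.6225 + 0.5200·27.9475] = 49.7170
Node ud (S = 68.85): V_ud = 1/1.09·[0.4800·27.9475 + 0.5200·0.0000] = 12.3072
Node dd (S = 43.35): V_dd = 1/1.09·[0.4800·0.0000 + 0.5200·0.0000] = 0.0000
Node u (S = 81): V_u = 1/1.09·[0.4800·49.7170 + 0.5200·12.3072] = 27.7650
Node d (S = 51): V_d = 1/1.09·[0.4800·12.3072 + 0.5200·0.0000] = 5.4197
Node 0 (S = 60): V_0 = 1/1.09·[0.4800·27.7650 + 0.5200·5.4197] = 14.8123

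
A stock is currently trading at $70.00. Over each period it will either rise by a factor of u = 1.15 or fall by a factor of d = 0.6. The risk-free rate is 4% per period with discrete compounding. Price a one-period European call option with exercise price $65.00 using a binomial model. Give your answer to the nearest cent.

Risk-neutral probability p = (1 + 0.04 − 0.6)/(1.15 − 0.6) = 0.4400/0.5500 = 0.8000
Terminal stock prices: S_u = 80.5, S_d = 42
Terminal payoffs (S − K): max(15.5, 0) = 15.5, max(-23, 0) = 0
Node 0 (S = 70): V_0 = 1/1.04·[0.8000·15.5000 + 0.2000·0.0000] = 11.9231

$11.92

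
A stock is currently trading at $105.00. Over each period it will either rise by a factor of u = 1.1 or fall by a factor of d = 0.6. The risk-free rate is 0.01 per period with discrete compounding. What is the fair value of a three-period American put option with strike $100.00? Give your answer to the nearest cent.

$13.83

Risk-neutral probability p = (1 + 0.01 − 0.6)/(1.1 − 0.6) = 0.4100/0.5000 = 0.8200
Terminal stock prices: S_uuu = 139.8, S_uud = 76.23, S_udd = 41.58, S_ddd = 22.68
Terminal payoffs (K − S): max(-39.76, 0) = 0, max(23.77, 0) = 23.77, max(58.42, 0) = 58.42, max(77.32, 0) = 77.32
Node uu (S = 127.1): continuation = 1/1.01·[0.8200·0.0000 + 0.1800·23.7700] = 4.2362; exercise value = 0.0000 ≤ continuation, so V_uu = 4.2362
Node ud (S = 69.3): continuation = 1/1.01·[0.8200·23.7700 + 0.1800·58.4200] = 29.7099; exercise value = 30.7000 > continuation, so V_ud = 30.7000 (exercise)
Node dd (S = 37.8): continuation = 1/1.01·[0.8200·58.4200 + 0.1800·77.3200] = 61.2099; exercise value = 62.2000 > continuation, so V_dd = 62.2000 (exercise)
Node u (S = 115.5): continuation = 1/1.01·[0.8200·4.2362 + 0.1800·30.7000] = 8.9106; exercise value = 0.0000 ≤ continuation, so V_u = 8.9106
Node d (S = 63): continuation = 1/1.01·[0.8200·30.7000 + 0.1800·62.2000] = 36.0099; exercise value = 37.0000 > continuation, so V_d = 37.0000 (exercise)
Node 0 (S = 105): continuation = 1/1.01·[0.8200·8.9106 + 0.1800·37.0000] = 13.8284; exercise value = 0.0000 ≤ continuation, so V_0 = 13.8284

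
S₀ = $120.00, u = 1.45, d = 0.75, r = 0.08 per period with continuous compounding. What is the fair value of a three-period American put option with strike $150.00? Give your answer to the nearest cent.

$34.37

Risk-neutral probability p = (e^0.08 − 0.75)/(1.45 − 0.75) = 0.3333/0.7000 = 0.4761
Terminal stock prices: S_uuu = 365.8, S_uud = 189.2, S_udd = 97.88, S_ddd = 50.62
Terminal payoffs (K − S): max(-215.8, 0) = 0, max(-39.23, 0) = 0, max(52.12, 0) = 52.12, max(99.38, 0) = 99.38
Node uu (S = 252.3): continuation = e^(−0.08)·[0.4761·0.0000 + 0.5239·0.0000] = 0.0000; exercise value = 0.0000 ≤ continuation, so V_uu = 0.0000
Node ud (S = 130.5): continuation = e^(−0.08)·[0.4761·0.0000 + 0.5239·52.1250] = 25.2076; exercise value = 19.5000 ≤ continuation, so V_ud = 25.2076
Node dd (S = 67.5): continuation = e^(−0.08)·[0.4761·52.1250 + 0.5239·99.3750] = 70.9675; exercise value = 82.5000 > continuation, so V_dd = 82.5000 (exercise)
Node u (S = 174): continuation = e^(−0.08)·[0.4761·0.0000 + 0.5239·25.2076] = 12.1903; exercise value = 0.0000 ≤ continuation, so V_u = 12.1903
Node d (S = 90): continuation = e^(−0.08)·[0.4761·25.2076 + 0.5239·82.5000] = 50.9760; exercise value = 60.0000 > continuation, so V_d = 60.0000 (exercise)
Node 0 (S = 120): continuation = e^(−0.08)·[0.4761·12.1903 + 0.5239·60.0000] = 34.3738; exercise value = 30.0000 ≤ continuation, so V_0 = 34.3738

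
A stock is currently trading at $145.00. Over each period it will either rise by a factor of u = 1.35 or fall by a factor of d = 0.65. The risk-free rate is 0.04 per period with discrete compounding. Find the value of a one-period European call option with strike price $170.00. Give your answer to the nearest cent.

Risk-neutral probability p = (1 + 0.04 − 0.65)/(1.35 − 0.65) = 0.3900/0.7000 = 0.5571
Terminal stock prices: S_u = 195.8, S_d = 94.25
Terminal payoffs (S − K): max(25.75, 0) = 25.75, max(-75.75, 0) = 0
Node 0 (S = 145): V_0 = 1/1.04·[0.5571·25.7500 + 0.4429·0.0000] = 13.7946

$13.79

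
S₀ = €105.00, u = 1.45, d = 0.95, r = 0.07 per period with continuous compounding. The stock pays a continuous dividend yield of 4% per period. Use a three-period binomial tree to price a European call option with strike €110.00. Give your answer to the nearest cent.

Per-period risk-free factor R = e^0.07 = 1.0725; dividend-adjusted growth = e^(0.07−0.04) = 1.0305.
Risk-neutral probability p = (1.0305 − 0.95)/(1.45 − 0.95) = 0.0805/0.5000 = 0.1609
Terminal stock prices: S_uuu = 320.1, S_uud = 209.7, S_udd = 137.4, S_ddd = 90.02
Terminal payoffs (S − K): max(210.1, 0) = 210.1, max(99.72, 0) = 99.72, max(27.41, 0) = 27.41, max(-19.98, 0) = 0
Node uu (S = 220.8): V_uu = e^(−0.07)·[0.1609·210.1056 + 0.8391·99.7244] = 109.5430
Node ud (S = 144.6): V_ud = e^(−0.07)·[0.1609·99.7244 + 0.8391·27.4056] = 36.4029
Node dd (S = 94.76): V_dd = e^(−0.07)·[0.1609·27.4056 + 0.8391·0.0000] = 4.1117
Node u (S = 152.2): V_u = e^(−0.07)·[0.1609·109.5430 + 0.8391·36.4029] = 44.9151
Node d (S = 99.75): V_d = e^(−0.07)·[0.1609·36.4029 + 0.8391·4.1117] = 8.6784
Node 0 (S = 105): V_0 = e^(−0.07)·[0.1609·44.9151 + 0.8391·8.6784] = 13.5283

€13.53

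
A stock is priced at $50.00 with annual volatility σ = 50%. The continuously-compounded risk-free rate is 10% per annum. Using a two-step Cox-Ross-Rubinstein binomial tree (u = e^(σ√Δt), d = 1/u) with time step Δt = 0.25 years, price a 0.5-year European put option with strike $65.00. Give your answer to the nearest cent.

CRR parameters: u = e^(σ√Δt) = e^(0.5·√0.25) = 1.2840, d = 1/u = 0.7788
Per-period rate: rΔt = 0.1·0.25 = 0.025, so R = e^0.025 = 1.0253
Risk-neutral probability p = (e^0.025 − 0.7788)/(1.2840 − 0.7788) = 0.2465/0.5052 = 0.4879
Terminal stock prices: S_uu = 82.44, S_ud = 50, S_dd = 30.33
Terminal payoffs (K − S): max(-17.44, 0) = 0, max(15, 0) = 15, max(34.67, 0) = 34.67
Node u (S = 64.2): V_u = e^(−0.025)·[0.4879·0.0000 + 0.5121·15.0000] = 7.4914
Node d (S = 38.94): V_d = e^(−0.025)·[0.4879·15.0000 + 0.5121·34.6735] = 24.4551
Node 0 (S = 50): V_0 = e^(−0.025)·[0.4879·7.4914 + 0.5121·24.4551] = 15.7786

$15.78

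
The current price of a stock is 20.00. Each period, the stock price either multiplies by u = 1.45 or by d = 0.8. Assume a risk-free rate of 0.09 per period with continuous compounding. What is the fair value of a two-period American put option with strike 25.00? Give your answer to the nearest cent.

5.00

Risk-neutral probability p = (e^0.09 − 0.8)/(1.45 − 0.8) = 0.2942/0.6500 = 0.4526
Terminal stock prices: S_uu = 42.05, S_ud = 23.2, S_dd = 12.8
Terminal payoffs (K − S): max(-17.05, 0) = 0, max(1.8, 0) = 1.8, max(12.2, 0) = 12.2
Node u (S = 29): continuation = e^(−0.09)·[0.4526·0.0000 + 0.5474·1.8000] = 0.9006; exercise value = 0.0000 ≤ continuation, so V_u = 0.9006
Node d (S = 16): continuation = e^(−0.09)·[0.4526·1.8000 + 0.5474·12.2000] = 6.8483; exercise value = 9.0000 > continuation, so V_d = 9.0000 (exercise)
Node 0 (S = 20): continuation = e^(−0.09)·[0.4526·0.9006 + 0.5474·9.0000] = 4.8753; exercise value = 5.0000 > continuation, so V_0 = 5.0000 (exercise)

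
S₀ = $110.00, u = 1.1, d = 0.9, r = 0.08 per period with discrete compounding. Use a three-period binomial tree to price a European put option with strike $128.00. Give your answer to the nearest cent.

Risk-neutral probability p = (1 + 0.08 − 0.9)/(1.1 − 0.9) = 0.1800/0.2000 = 0.9000
Terminal stock prices: S_uuu = 146.4, S_uud = 119.8, S_udd = 98.01, S_ddd = 80.19
Terminal payoffs (K − S): max(-18.41, 0) = 0, max(8.21, 0) = 8.21, max(29.99, 0) = 29.99, max(47.81, 0) = 47.81
Node uu (S = 133.1): V_uu = 1/1.08·[0.9000·0.0000 + 0.1000·8.2100] = 0.7602
Node ud (S = 108.9): V_ud = 1/1.08·[0.9000·8.2100 + 0.1000·29.9900] = 9.6185
Node dd (S = 89.1): V_dd = 1/1.08·[0.9000·29.9900 + 0.1000·47.8100] = 29.4185
Node u (S = 121): V_u = 1/1.08·[0.9000·0.7602 + 0.1000·9.6185] = 1.5241
Node d (S = 99): V_d = 1/1.08·[0.9000·9.6185 + 0.1000·29.4185] = 10.7394
Node 0 (S = 110): V_0 = 1/1.08·[0.9000·1.5241 + 0.1000·10.7394] = 2.2645

$2.26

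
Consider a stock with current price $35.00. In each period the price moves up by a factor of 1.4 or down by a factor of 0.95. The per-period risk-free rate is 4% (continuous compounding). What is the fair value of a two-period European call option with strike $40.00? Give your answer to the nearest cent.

Risk-neutral probability p = (e^0.04 − 0.95)/(1.4 − 0.95) = 0.0908/0.4500 = 0.2018
Terminal stock prices: S_uu = 68.6, S_ud = 46.55, S_dd = 31.59
Terminal payoffs (S − K): max(28.6, 0) = 28.6, max(6.55, 0) = 6.55, max(-8.413, 0) = 0
Node u (S = 49): V_u = e^(−0.04)·[0.2018·28.6000 + 0.7982·6.5500] = 10.5684
Node d (S = 33.25): V_d = e^(−0.04)·[0.2018·6.5500 + 0.7982·0.0000] = 1.2700
Node 0 (S = 35): V_0 = e^(−0.04)·[0.2018·10.5684 + 0.7982·1.2700] = 3.0230

$3.02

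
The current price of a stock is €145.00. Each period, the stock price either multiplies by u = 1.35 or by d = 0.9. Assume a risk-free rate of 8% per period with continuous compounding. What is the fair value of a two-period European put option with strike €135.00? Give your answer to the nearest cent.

€5.25

Risk-neutral probability p = (e^0.08 − 0.9)/(1.35 − 0.9) = 0.1833/0.4500 = 0.4073
Terminal stock prices: S_uu = 264.3, S_ud = 176.2, S_dd = 117.5
Terminal payoffs (K − S): max(-129.3, 0) = 0, max(-41.18, 0) = 0, max(17.55, 0) = 17.55
Node u (S = 195.8): V_u = e^(−0.08)·[0.4073·0.0000 + 0.5927·0.0000] = 0.0000
Node d (S = 130.5): V_d = e^(−0.08)·[0.4073·0.0000 + 0.5927·17.5500] = 9.6021
Node 0 (S = 145): V_0 = e^(−0.08)·[0.4073·0.0000 + 0.5927·9.6021] = 5.2536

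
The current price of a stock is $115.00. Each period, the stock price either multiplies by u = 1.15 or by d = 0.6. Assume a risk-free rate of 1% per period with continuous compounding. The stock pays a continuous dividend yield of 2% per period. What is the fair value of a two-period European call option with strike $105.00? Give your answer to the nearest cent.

$23.21

Per-period risk-free factor R = e^0.01 = 1.0101; dividend-adjusted growth = e^(0.01−0.02) = 0.9900.
Risk-neutral probability p = (0.9900 − 0.6)/(1.15 − 0.6) = 0.3900/0.5500 = 0.7092
Terminal stock prices: S_uu = 152.1, S_ud = 79.35, S_dd = 41.4
Terminal payoffs (S − K): max(47.09, 0) = 47.09, max(-25.65, 0) = 0, max(-63.6, 0) = 0
Node u (S = 132.2): V_u = e^(−0.01)·[0.7092·47.0875 + 0.2908·0.0000] = 33.0613
Node d (S = 69): V_d = e^(−0.01)·[0.7092·0.0000 + 0.2908·0.0000] = 0.0000
Node 0 (S = 115): V_0 = e^(−0.01)·[0.7092·33.0613 + 0.2908·0.0000] = 23.2132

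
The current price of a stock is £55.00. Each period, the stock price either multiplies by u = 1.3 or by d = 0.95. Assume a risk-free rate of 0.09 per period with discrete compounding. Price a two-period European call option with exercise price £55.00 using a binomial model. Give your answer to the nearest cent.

Risk-neutral probability p = (1 + 0.09 − 0.95)/(1.3 − 0.95) = 0.1400/0.3500 = 0.4000
Terminal stock prices: S_uu = 92.95, S_ud = 67.92, S_dd = 49.64
Terminal payoffs (S − K): max(37.95, 0) = 37.95, max(12.92, 0) = 12.92, max(-5.363, 0) = 0
Node u (S = 71.5): V_u = 1/1.09·[0.4000·37.9500 + 0.6000·12.9250] = 21.0413
Node d (S = 52.25): V_d = 1/1.09·[0.4000·12.9250 + 0.6000·0.0000] = 4.7431
Node 0 (S = 55): V_0 = 1/1.09·[0.4000·21.0413 + 0.6000·4.7431] = 10.3325

£10.33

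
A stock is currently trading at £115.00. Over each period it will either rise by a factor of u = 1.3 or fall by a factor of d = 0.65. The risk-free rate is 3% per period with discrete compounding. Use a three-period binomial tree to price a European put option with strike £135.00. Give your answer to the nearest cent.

Risk-neutral probability p = (1 + 0.03 − 0.65)/(1.3 − 0.65) = 0.3800/0.6500 = 0.5846
Terminal stock prices: S_uuu = 252.7, S_uud = 126.3, S_udd = 63.16, S_ddd = 31.58
Terminal payoffs (K − S): max(-117.7, 0) = 0, max(8.672, 0) = 8.672, max(71.84, 0) = 71.84, max(103.4, 0) = 103.4
Node uu (S = 194.4): V_uu = 1/1.03·[0.5846·0.0000 + 0.4154·8.6725] = 3.4975
Node ud (S = 97.17): V_ud = 1/1.03·[0.5846·8.6725 + 0.4154·71.8362] = 33.8930
Node dd (S = 48.59): V_dd = 1/1.03·[0.5846·71.8362 + 0.4154·103.4181] = 82.4805
Node u (S = 149.5): V_u = 1/1.03·[0.5846·3.4975 + 0.4154·33.8930] = 15.6537
Node d (S = 74.75): V_d = 1/1.03·[0.5846·33.8930 + 0.4154·82.4805] = 52.5004
Node 0 (S = 115): V_0 = 1/1.03·[0.5846·15.6537 + 0.4154·52.5004] = 30.0575

£30.06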